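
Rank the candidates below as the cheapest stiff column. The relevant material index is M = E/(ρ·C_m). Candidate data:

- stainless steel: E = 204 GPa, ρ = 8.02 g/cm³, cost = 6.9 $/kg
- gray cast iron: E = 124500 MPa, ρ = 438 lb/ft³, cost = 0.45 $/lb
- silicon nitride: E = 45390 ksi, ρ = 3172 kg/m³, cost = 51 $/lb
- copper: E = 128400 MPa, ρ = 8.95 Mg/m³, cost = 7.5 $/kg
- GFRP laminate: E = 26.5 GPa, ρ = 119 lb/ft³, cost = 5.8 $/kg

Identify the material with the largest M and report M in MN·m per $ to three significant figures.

gray cast iron, M = 17.9 MN·m per $

Convert each candidate to consistent units, then evaluate M:
  stainless steel: E = 204.0 GPa, ρ = 8020 kg/m³, cost = 6.900 $/kg
  gray cast iron: E = 124.5 GPa, ρ = 7016 kg/m³, cost = 0.9921 $/kg
  silicon nitride: E = 313.0 GPa, ρ = 3172 kg/m³, cost = 112.4 $/kg
  copper: E = 128.4 GPa, ρ = 8950 kg/m³, cost = 7.500 $/kg
  GFRP laminate: E = 26.50 GPa, ρ = 1906 kg/m³, cost = 5.800 $/kg
  gray cast iron: M = 17.9 MN·m per $
  stainless steel: M = 3.69 MN·m per $
  GFRP laminate: M = 2.40 MN·m per $
  copper: M = 1.91 MN·m per $
  silicon nitride: M = 0.878 MN·m per $
The maximum is for gray cast iron.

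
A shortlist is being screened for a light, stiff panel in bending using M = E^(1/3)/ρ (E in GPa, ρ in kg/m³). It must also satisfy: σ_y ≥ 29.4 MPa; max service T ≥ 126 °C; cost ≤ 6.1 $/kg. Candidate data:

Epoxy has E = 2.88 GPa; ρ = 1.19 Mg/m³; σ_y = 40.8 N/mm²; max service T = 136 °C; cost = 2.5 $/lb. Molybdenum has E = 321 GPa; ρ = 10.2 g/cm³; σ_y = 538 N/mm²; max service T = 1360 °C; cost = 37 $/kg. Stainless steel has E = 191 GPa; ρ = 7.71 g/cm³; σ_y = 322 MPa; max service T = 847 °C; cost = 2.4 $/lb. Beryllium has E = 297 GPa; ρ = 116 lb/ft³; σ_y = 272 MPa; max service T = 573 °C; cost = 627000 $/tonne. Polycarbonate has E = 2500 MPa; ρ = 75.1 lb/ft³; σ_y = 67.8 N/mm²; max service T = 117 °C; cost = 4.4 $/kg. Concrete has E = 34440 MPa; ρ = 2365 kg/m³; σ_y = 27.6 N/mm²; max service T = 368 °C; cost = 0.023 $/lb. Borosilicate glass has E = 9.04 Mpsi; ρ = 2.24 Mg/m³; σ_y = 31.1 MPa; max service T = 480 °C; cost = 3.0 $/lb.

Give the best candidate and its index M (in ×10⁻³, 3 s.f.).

Screen on constraints: σ_y ≥ 29.4 MPa; max service T ≥ 126 °C; cost ≤ 6.1 $/kg. Survivors: epoxy, stainless steel.
After converting to SI:
  epoxy: E = 2.880 GPa, ρ = 1190 kg/m³
  stainless steel: E = 191.0 GPa, ρ = 7710 kg/m³
  epoxy: M = 1.20×10⁻³
  stainless steel: M = 0.747×10⁻³
Epoxy ranks first.

epoxy, M = 1.20×10⁻³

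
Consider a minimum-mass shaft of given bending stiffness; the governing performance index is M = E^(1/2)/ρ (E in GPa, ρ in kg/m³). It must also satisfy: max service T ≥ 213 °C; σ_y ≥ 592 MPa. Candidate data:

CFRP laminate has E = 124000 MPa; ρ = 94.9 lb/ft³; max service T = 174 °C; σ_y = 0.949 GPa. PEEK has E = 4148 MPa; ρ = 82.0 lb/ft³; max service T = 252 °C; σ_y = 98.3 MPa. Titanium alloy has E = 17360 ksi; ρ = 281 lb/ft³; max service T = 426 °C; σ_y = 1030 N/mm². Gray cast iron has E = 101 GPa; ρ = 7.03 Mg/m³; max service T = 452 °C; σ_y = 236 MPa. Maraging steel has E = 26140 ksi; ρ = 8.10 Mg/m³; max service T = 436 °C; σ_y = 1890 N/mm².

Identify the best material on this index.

Screen on constraints: max service T ≥ 213 °C; σ_y ≥ 592 MPa. Survivors: titanium alloy, maraging steel.
Putting every candidate on a common basis:
  titanium alloy: E = 119.7 GPa, ρ = 4501 kg/m³
  maraging steel: E = 180.2 GPa, ρ = 8100 kg/m³
  titanium alloy: M = 2.43×10⁻³
  maraging steel: M = 1.66×10⁻³
Highest index: titanium alloy.

titanium alloy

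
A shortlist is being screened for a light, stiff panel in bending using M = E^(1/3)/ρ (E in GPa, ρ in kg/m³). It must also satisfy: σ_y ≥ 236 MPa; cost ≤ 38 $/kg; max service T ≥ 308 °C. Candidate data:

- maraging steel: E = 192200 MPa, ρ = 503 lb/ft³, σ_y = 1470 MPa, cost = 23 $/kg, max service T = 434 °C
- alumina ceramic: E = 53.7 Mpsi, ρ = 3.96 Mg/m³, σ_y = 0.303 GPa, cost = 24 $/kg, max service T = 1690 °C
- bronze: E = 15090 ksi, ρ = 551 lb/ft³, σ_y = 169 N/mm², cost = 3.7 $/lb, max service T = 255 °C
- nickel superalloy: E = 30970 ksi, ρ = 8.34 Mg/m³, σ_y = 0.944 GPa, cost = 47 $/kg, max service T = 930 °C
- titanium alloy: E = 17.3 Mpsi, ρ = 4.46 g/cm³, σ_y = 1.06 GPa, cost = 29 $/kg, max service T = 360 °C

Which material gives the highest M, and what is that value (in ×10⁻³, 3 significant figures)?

alumina ceramic, M = 1.81×10⁻³

Screen on constraints: σ_y ≥ 236 MPa; cost ≤ 38 $/kg; max service T ≥ 308 °C. Survivors: maraging steel, alumina ceramic, titanium alloy.
Normalizing units and computing the index:
  maraging steel: E = 192.2 GPa, ρ = 8057 kg/m³
  alumina ceramic: E = 370.2 GPa, ρ = 3960 kg/m³
  titanium alloy: E = 119.3 GPa, ρ = 4460 kg/m³
  alumina ceramic: M = 1.81×10⁻³
  titanium alloy: M = 1.10×10⁻³
  maraging steel: M = 0.716×10⁻³
Alumina ceramic has the largest M.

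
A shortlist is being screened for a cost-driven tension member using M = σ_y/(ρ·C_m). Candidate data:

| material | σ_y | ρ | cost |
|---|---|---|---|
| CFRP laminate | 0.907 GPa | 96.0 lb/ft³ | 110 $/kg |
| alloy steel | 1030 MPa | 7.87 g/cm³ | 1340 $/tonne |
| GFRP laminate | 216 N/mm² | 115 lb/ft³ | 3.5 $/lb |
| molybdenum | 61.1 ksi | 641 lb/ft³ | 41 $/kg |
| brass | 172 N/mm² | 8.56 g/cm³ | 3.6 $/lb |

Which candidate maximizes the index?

alloy steel

Putting every candidate on a common basis:
  CFRP laminate: σ_y = 907.0 MPa, ρ = 1538 kg/m³, cost = 110.0 $/kg
  alloy steel: σ_y = 1030 MPa, ρ = 7870 kg/m³, cost = 1.340 $/kg
  GFRP laminate: σ_y = 216.0 MPa, ρ = 1842 kg/m³, cost = 7.716 $/kg
  molybdenum: σ_y = 421.3 MPa, ρ = 10270 kg/m³, cost = 41.00 $/kg
  brass: σ_y = 172.0 MPa, ρ = 8560 kg/m³, cost = 7.937 $/kg
  alloy steel: M = 97.7 kN·m per $
  GFRP laminate: M = 15.2 kN·m per $
  CFRP laminate: M = 5.36 kN·m per $
  brass: M = 2.53 kN·m per $
  molybdenum: M = 1.00 kN·m per $
The maximum is for alloy steel.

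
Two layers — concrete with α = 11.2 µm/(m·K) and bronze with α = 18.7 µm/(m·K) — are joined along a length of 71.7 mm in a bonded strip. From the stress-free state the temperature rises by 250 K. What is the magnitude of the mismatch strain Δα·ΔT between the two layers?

Δα = |11.2 − 18.7|×10⁻⁶/K = 7.50×10⁻⁶/K.
Mismatch strain = Δα·ΔT = 7.50×10⁻⁶ × 250.0 = 1.87×10⁻³.

1.87×10⁻³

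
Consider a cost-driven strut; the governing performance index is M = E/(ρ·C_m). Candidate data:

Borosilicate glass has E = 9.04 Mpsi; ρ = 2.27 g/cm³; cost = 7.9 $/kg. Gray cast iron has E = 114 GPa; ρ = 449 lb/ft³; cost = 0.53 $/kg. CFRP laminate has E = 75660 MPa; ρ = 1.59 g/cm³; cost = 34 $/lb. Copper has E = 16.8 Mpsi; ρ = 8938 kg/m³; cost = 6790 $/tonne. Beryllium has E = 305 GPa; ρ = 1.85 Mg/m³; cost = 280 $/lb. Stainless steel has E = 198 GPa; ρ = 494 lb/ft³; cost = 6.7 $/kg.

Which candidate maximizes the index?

gray cast iron

After converting to SI:
  borosilicate glass: E = 62.33 GPa, ρ = 2270 kg/m³, cost = 7.900 $/kg
  gray cast iron: E = 114.0 GPa, ρ = 7192 kg/m³, cost = 0.5300 $/kg
  CFRP laminate: E = 75.66 GPa, ρ = 1590 kg/m³, cost = 74.96 $/kg
  copper: E = 115.8 GPa, ρ = 8938 kg/m³, cost = 6.790 $/kg
  beryllium: E = 305.0 GPa, ρ = 1850 kg/m³, cost = 617.3 $/kg
  stainless steel: E = 198.0 GPa, ρ = 7913 kg/m³, cost = 6.700 $/kg
  gray cast iron: M = 29.9 MN·m per $
  stainless steel: M = 3.73 MN·m per $
  borosilicate glass: M = 3.48 MN·m per $
  copper: M = 1.91 MN·m per $
  CFRP laminate: M = 0.635 MN·m per $
  beryllium: M = 0.267 MN·m per $
Gray cast iron ranks first.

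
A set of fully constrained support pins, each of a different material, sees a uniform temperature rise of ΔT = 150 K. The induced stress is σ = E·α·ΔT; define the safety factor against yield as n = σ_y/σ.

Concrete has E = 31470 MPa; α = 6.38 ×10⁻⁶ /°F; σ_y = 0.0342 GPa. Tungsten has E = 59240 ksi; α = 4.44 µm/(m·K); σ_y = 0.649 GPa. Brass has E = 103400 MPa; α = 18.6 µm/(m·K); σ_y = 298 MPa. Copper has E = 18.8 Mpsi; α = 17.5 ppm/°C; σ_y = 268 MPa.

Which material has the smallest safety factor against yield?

concrete

In consistent units (E in GPa, α in ×10⁻⁶/K, σ_y in MPa):
  concrete: E = 31.47, α = 11.5, σ_y = 34.20 → σ = 54.2 MPa, n = 0.631
  tungsten: E = 408.4, α = 4.44, σ_y = 649.0 → σ = 272 MPa, n = 2.39
  brass: E = 103.4, α = 18.6, σ_y = 298.0 → σ = 288 MPa, n = 1.03
  copper: E = 129.6, α = 17.5, σ_y = 268.0 → σ = 340 MPa, n = 0.788
The minimum is concrete at n = 0.631.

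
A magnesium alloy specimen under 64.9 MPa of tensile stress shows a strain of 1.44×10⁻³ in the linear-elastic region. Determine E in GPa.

45.1 GPa

E = σ/ε = 64.9 MPa / 1.44×10⁻³ = 45070 MPa = 45.1 GPa.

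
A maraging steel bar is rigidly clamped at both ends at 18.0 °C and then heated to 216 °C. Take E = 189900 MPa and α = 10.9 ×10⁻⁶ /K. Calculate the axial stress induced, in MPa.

410 MPa

E = 189900 MPa = 189.9 GPa.
ΔT = 198.0 K. Constrained thermal stress σ = E·α·ΔT = 189.9×10³ MPa × 10.9×10⁻⁶ × 198.0 = 410 MPa (compressive).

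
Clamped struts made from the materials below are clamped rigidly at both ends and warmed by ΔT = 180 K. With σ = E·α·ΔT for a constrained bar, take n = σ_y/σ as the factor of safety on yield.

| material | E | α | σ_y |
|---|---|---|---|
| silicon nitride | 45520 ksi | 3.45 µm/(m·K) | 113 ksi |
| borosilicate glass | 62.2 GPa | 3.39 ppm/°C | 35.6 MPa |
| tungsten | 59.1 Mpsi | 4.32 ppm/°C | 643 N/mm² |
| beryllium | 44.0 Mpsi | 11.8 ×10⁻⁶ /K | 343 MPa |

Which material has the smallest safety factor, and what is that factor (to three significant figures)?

beryllium, n = 0.532

Per material, after unit conversion:
  silicon nitride: E = 313.8, α = 3.45, σ_y = 779.1 → σ = 195 MPa, n = 4.00
  borosilicate glass: E = 62.20, α = 3.39, σ_y = 35.60 → σ = 38.0 MPa, n = 0.938
  tungsten: E = 407.5, α = 4.32, σ_y = 643.0 → σ = 317 MPa, n = 2.03
  beryllium: E = 303.4, α = 11.8, σ_y = 343.0 → σ = 644 MPa, n = 0.532
Beryllium has the lowest safety factor, n = 0.532.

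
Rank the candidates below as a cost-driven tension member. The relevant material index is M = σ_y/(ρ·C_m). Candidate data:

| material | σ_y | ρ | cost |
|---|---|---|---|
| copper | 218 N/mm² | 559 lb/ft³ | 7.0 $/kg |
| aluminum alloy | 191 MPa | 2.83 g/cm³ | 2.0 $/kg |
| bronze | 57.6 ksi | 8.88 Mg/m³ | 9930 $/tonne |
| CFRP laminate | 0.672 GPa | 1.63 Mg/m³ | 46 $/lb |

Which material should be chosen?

Convert each candidate to consistent units, then evaluate M:
  copper: σ_y = 218.0 MPa, ρ = 8954 kg/m³, cost = 7.000 $/kg
  aluminum alloy: σ_y = 191.0 MPa, ρ = 2830 kg/m³, cost = 2.000 $/kg
  bronze: σ_y = 397.1 MPa, ρ = 8880 kg/m³, cost = 9.930 $/kg
  CFRP laminate: σ_y = 672.0 MPa, ρ = 1630 kg/m³, cost = 101.4 $/kg
  aluminum alloy: M = 33.7 kN·m per $
  bronze: M = 4.50 kN·m per $
  CFRP laminate: M = 4.07 kN·m per $
  copper: M = 3.48 kN·m per $
Highest index: aluminum alloy.

aluminum alloy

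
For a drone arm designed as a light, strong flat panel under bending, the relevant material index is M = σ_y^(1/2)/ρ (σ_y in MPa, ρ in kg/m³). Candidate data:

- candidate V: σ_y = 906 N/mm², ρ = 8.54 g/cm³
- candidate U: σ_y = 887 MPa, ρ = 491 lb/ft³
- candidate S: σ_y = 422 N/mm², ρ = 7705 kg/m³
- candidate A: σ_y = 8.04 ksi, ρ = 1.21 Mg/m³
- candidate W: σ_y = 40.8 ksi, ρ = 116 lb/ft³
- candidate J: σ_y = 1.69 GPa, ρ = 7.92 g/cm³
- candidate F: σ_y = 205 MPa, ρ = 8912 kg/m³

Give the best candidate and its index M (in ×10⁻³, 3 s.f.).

candidate W, M = 9.03×10⁻³

In SI units:
  candidate V: σ_y = 906.0 MPa, ρ = 8540 kg/m³
  candidate U: σ_y = 887.0 MPa, ρ = 7865 kg/m³
  candidate S: σ_y = 422.0 MPa, ρ = 7705 kg/m³
  candidate A: σ_y = 55.43 MPa, ρ = 1210 kg/m³
  candidate W: σ_y = 281.3 MPa, ρ = 1858 kg/m³
  candidate J: σ_y = 1690 MPa, ρ = 7920 kg/m³
  candidate F: σ_y = 205.0 MPa, ρ = 8912 kg/m³
  candidate W: M = 9.03×10⁻³
  candidate A: M = 6.15×10⁻³
  candidate J: M = 5.19×10⁻³
  candidate U: M = 3.79×10⁻³
  candidate V: M = 3.52×10⁻³
  candidate S: M = 2.67×10⁻³
  candidate F: M = 1.61×10⁻³
Candidate W has the largest M.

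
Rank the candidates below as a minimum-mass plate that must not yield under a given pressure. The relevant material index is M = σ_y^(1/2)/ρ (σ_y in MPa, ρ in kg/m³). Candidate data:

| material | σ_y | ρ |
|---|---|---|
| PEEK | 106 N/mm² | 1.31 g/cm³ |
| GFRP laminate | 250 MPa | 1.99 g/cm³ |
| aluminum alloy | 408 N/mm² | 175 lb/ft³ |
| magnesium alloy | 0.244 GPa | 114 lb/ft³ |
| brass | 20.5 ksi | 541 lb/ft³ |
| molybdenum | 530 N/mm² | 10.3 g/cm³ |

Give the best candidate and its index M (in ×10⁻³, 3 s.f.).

magnesium alloy, M = 8.55×10⁻³

Normalizing units and computing the index:
  PEEK: σ_y = 106.0 MPa, ρ = 1310 kg/m³
  GFRP laminate: σ_y = 250.0 MPa, ρ = 1990 kg/m³
  aluminum alloy: σ_y = 408.0 MPa, ρ = 2803 kg/m³
  magnesium alloy: σ_y = 244.0 MPa, ρ = 1826 kg/m³
  brass: σ_y = 141.3 MPa, ρ = 8666 kg/m³
  molybdenum: σ_y = 530.0 MPa, ρ = 10300 kg/m³
  magnesium alloy: M = 8.55×10⁻³
  GFRP laminate: M = 7.95×10⁻³
  PEEK: M = 7.86×10⁻³
  aluminum alloy: M = 7.21×10⁻³
  molybdenum: M = 2.24×10⁻³
  brass: M = 1.37×10⁻³
Magnesium alloy has the largest M.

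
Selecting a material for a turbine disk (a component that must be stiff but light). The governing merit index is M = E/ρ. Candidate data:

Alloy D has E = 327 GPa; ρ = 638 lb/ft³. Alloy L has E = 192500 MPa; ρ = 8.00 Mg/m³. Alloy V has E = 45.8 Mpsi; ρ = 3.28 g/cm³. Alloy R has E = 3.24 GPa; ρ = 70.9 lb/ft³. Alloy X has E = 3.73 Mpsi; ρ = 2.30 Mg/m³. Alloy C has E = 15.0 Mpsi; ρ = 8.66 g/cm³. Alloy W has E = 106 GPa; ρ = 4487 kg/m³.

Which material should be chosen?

alloy V

In SI units:
  alloy D: E = 327.0 GPa, ρ = 10220 kg/m³
  alloy L: E = 192.5 GPa, ρ = 8000 kg/m³
  alloy V: E = 315.8 GPa, ρ = 3280 kg/m³
  alloy R: E = 3.240 GPa, ρ = 1136 kg/m³
  alloy X: E = 25.72 GPa, ρ = 2300 kg/m³
  alloy C: E = 103.4 GPa, ρ = 8660 kg/m³
  alloy W: E = 106.0 GPa, ρ = 4487 kg/m³
  alloy V: M = 96.3 MN·m/kg
  alloy D: M = 32.0 MN·m/kg
  alloy L: M = 24.1 MN·m/kg
  alloy W: M = 23.6 MN·m/kg
  alloy C: M = 11.9 MN·m/kg
  alloy X: M = 11.2 MN·m/kg
  alloy R: M = 2.85 MN·m/kg
Alloy V has the largest M.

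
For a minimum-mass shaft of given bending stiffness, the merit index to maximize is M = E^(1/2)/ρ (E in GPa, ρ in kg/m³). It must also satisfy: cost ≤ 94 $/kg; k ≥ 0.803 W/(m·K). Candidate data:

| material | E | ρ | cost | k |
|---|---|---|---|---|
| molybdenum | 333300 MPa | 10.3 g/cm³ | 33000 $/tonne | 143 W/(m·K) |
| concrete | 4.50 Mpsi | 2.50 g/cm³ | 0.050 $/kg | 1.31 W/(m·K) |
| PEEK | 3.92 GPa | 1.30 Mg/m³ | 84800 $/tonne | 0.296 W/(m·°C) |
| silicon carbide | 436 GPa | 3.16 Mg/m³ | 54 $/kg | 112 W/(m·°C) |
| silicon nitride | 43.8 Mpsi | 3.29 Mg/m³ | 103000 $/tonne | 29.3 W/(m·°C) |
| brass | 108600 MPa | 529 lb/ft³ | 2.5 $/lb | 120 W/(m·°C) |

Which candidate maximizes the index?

silicon carbide

Screen on constraints: cost ≤ 94 $/kg; k ≥ 0.803 W/(m·K). Survivors: molybdenum, concrete, silicon carbide, brass.
Normalizing units and computing the index:
  molybdenum: E = 333.3 GPa, ρ = 10300 kg/m³
  concrete: E = 31.03 GPa, ρ = 2500 kg/m³
  silicon carbide: E = 436.0 GPa, ρ = 3160 kg/m³
  brass: E = 108.6 GPa, ρ = 8474 kg/m³
  silicon carbide: M = 6.61×10⁻³
  concrete: M = 2.23×10⁻³
  molybdenum: M = 1.77×10⁻³
  brass: M = 1.23×10⁻³
Silicon carbide has the largest M.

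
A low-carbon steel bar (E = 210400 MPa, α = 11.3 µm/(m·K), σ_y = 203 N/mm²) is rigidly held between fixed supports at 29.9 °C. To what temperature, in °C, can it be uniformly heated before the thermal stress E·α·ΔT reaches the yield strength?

115 °C

E = 210400 MPa = 210.4 GPa.
σ_y = 203 N/mm² = 203.0 MPa.
E·α·ΔT = 203.0 MPa ⇒ ΔT = 203.0 / (210.4×10³ × 11.3×10⁻⁶) = 85.38 K.
T = 29.9 + 85.38 = 115.3 °C.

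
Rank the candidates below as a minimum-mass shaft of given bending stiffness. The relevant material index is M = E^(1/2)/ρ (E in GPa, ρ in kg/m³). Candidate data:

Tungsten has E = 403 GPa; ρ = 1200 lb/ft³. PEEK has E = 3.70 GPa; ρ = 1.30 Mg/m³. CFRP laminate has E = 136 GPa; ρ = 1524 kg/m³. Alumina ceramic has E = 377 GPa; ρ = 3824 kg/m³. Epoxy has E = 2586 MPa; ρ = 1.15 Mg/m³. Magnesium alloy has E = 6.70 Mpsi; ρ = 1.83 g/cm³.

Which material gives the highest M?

CFRP laminate

Putting every candidate on a common basis:
  tungsten: E = 403.0 GPa, ρ = 19220 kg/m³
  PEEK: E = 3.700 GPa, ρ = 1300 kg/m³
  CFRP laminate: E = 136.0 GPa, ρ = 1524 kg/m³
  alumina ceramic: E = 377.0 GPa, ρ = 3824 kg/m³
  epoxy: E = 2.586 GPa, ρ = 1150 kg/m³
  magnesium alloy: E = 46.19 GPa, ρ = 1830 kg/m³
  CFRP laminate: M = 7.65×10⁻³
  alumina ceramic: M = 5.08×10⁻³
  magnesium alloy: M = 3.71×10⁻³
  PEEK: M = 1.48×10⁻³
  epoxy: M = 1.40×10⁻³
  tungsten: M = 1.04×10⁻³
Highest index: CFRP laminate.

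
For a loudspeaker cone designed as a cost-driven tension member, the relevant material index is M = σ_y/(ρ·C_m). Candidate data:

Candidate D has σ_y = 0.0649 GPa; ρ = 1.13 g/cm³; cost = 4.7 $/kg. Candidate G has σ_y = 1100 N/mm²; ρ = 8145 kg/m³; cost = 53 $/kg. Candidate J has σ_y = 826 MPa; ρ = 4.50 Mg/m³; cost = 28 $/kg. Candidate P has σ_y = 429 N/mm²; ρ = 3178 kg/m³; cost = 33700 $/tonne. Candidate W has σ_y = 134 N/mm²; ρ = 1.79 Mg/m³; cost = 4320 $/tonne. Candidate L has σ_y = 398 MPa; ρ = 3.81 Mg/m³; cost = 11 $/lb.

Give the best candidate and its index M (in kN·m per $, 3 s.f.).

Convert each candidate to consistent units, then evaluate M:
  candidate D: σ_y = 64.90 MPa, ρ = 1130 kg/m³, cost = 4.700 $/kg
  candidate G: σ_y = 1100 MPa, ρ = 8145 kg/m³, cost = 53.00 $/kg
  candidate J: σ_y = 826.0 MPa, ρ = 4500 kg/m³, cost = 28.00 $/kg
  candidate P: σ_y = 429.0 MPa, ρ = 3178 kg/m³, cost = 33.70 $/kg
  candidate W: σ_y = 134.0 MPa, ρ = 1790 kg/m³, cost = 4.320 $/kg
  candidate L: σ_y = 398.0 MPa, ρ = 3810 kg/m³, cost = 24.25 $/kg
  candidate W: M = 17.3 kN·m per $
  candidate D: M = 12.2 kN·m per $
  candidate J: M = 6.56 kN·m per $
  candidate L: M = 4.31 kN·m per $
  candidate P: M = 4.01 kN·m per $
  candidate G: M = 2.55 kN·m per $
Candidate W ranks first.

candidate W, M = 17.3 kN·m per $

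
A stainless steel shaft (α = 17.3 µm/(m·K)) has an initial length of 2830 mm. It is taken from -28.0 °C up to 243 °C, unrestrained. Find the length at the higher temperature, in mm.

2843.3 mm

ΔT = 243 − (-28.0) = 271.0 K.
ΔL = α·L₀·ΔT = 17.3×10⁻⁶ × 2830 mm × 271.0 K = 13.3 mm.
L = L₀ + ΔL = 2830 + 13.3 = 2843.3 mm.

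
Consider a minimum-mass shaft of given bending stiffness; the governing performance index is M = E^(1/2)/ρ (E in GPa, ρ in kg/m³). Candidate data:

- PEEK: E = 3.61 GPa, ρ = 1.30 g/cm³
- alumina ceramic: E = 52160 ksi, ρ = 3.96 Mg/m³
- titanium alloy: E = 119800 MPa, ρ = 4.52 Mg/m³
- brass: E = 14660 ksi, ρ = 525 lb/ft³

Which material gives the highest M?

alumina ceramic

Convert each candidate to consistent units, then evaluate M:
  PEEK: E = 3.610 GPa, ρ = 1300 kg/m³
  alumina ceramic: E = 359.6 GPa, ρ = 3960 kg/m³
  titanium alloy: E = 119.8 GPa, ρ = 4520 kg/m³
  brass: E = 101.1 GPa, ρ = 8410 kg/m³
  alumina ceramic: M = 4.79×10⁻³
  titanium alloy: M = 2.42×10⁻³
  PEEK: M = 1.46×10⁻³
  brass: M = 1.20×10⁻³
Alumina ceramic has the largest M.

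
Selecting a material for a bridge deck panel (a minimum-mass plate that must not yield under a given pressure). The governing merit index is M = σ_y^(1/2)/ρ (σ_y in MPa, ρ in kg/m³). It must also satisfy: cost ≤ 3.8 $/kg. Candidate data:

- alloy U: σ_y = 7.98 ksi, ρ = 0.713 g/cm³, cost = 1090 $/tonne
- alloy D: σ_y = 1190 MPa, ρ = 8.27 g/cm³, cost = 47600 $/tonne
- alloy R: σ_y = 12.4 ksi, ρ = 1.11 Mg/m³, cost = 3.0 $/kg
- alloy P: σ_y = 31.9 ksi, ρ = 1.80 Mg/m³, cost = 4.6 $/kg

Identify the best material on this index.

alloy U

Screen on constraints: cost ≤ 3.8 $/kg. Survivors: alloy U, alloy R.
Normalizing units and computing the index:
  alloy U: σ_y = 55.02 MPa, ρ = 713.0 kg/m³
  alloy R: σ_y = 85.50 MPa, ρ = 1110 kg/m³
  alloy U: M = 10.4×10⁻³
  alloy R: M = 8.33×10⁻³
Highest index: alloy U.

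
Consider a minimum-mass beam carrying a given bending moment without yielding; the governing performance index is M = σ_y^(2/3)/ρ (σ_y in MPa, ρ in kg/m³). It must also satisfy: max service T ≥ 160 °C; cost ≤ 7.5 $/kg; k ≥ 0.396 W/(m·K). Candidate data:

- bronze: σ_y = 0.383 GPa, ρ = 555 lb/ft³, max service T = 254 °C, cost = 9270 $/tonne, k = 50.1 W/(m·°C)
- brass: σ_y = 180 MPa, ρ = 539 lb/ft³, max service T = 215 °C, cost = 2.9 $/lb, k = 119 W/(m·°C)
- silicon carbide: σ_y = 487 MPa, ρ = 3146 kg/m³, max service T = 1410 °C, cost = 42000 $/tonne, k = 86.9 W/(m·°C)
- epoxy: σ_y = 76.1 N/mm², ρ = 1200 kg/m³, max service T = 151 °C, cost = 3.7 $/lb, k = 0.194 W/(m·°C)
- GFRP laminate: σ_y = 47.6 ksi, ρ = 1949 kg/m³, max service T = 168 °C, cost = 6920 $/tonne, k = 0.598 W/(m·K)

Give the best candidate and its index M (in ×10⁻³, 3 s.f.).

Screen on constraints: max service T ≥ 160 °C; cost ≤ 7.5 $/kg; k ≥ 0.396 W/(m·K). Survivors: brass, GFRP laminate.
Putting every candidate on a common basis:
  brass: σ_y = 180.0 MPa, ρ = 8634 kg/m³
  GFRP laminate: σ_y = 328.2 MPa, ρ = 1949 kg/m³
  GFRP laminate: M = 24.4×10⁻³
  brass: M = 3.69×10⁻³
GFRP laminate ranks first.

GFRP laminate, M = 24.4×10⁻³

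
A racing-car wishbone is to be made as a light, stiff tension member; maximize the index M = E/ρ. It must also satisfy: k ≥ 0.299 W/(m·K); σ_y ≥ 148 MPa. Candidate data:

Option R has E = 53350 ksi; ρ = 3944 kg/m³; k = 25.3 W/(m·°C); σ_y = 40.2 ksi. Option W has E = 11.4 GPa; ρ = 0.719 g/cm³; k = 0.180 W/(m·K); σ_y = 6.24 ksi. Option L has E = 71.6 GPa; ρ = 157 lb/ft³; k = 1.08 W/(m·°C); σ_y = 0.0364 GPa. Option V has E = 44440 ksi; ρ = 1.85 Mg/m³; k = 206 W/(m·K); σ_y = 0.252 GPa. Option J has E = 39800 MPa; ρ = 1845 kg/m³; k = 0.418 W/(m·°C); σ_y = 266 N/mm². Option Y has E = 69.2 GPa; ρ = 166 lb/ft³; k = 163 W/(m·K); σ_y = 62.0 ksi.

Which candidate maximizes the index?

option V

Screen on constraints: k ≥ 0.299 W/(m·K); σ_y ≥ 148 MPa. Survivors: option R, option V, option J, option Y.
In SI units:
  option R: E = 367.8 GPa, ρ = 3944 kg/m³
  option V: E = 306.4 GPa, ρ = 1850 kg/m³
  option J: E = 39.80 GPa, ρ = 1845 kg/m³
  option Y: E = 69.20 GPa, ρ = 2659 kg/m³
  option V: M = 166 MN·m/kg
  option R: M = 93.3 MN·m/kg
  option Y: M = 26.0 MN·m/kg
  option J: M = 21.6 MN·m/kg
The maximum is for option V.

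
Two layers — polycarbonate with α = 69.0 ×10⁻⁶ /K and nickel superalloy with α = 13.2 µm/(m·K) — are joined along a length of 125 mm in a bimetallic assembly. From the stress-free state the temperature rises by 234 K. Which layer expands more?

α(polycarbonate) = 69.0×10⁻⁶/K vs α(nickel superalloy) = 13.2×10⁻⁶/K.
Higher α expands more for the same ΔT: polycarbonate.

polycarbonate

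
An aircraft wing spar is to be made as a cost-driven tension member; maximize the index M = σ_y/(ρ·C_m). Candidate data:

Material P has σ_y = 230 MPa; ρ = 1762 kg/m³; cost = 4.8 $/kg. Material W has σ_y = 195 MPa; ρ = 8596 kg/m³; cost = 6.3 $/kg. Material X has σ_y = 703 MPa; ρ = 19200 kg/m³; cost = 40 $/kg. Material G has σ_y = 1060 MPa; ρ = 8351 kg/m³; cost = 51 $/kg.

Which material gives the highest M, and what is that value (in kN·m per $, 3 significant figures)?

Computing M directly (units already consistent):
  material P: M = 27.2 kN·m per $
  material W: M = 3.60 kN·m per $
  material G: M = 2.49 kN·m per $
  material X: M = 0.915 kN·m per $
The maximum is for material P.

material P, M = 27.2 kN·m per $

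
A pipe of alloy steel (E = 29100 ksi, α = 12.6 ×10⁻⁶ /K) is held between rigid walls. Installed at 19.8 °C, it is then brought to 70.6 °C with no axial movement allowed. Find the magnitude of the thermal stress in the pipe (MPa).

E = 29100 ksi = 200.6 GPa.
ΔT = 50.80 K. Constrained thermal stress σ = E·α·ΔT = 200.6×10³ MPa × 12.6×10⁻⁶ × 50.80 = 128 MPa (compressive).

128 MPa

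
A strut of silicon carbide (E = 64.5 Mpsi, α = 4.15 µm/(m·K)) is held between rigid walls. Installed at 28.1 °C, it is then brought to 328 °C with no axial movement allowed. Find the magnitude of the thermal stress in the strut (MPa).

E = 64.5 Mpsi = 444.7 GPa.
ΔT = 299.9 K. Constrained thermal stress σ = E·α·ΔT = 444.7×10³ MPa × 4.15×10⁻⁶ × 299.9 = 553 MPa (compressive).

553 MPa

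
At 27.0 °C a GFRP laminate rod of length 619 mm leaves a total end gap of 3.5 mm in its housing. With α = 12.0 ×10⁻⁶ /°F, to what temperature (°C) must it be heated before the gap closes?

289 °C

α = 12.0×10⁻⁶/°F × 9/5 = 21.6×10⁻⁶/K.
α·L₀·ΔT = 3.5 mm ⇒ ΔT = 3.5 / (21.6×10⁻⁶ × 619.0) = 261.8 K.
T = 27.0 + 261.8 = 288.8 °C.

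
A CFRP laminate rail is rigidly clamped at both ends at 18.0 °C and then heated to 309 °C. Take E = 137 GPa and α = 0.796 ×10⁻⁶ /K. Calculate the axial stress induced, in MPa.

31.7 MPa

ΔT = 291.0 K. Constrained thermal stress σ = E·α·ΔT = 137.0×10³ MPa × 0.796×10⁻⁶ × 291.0 = 31.7 MPa (compressive).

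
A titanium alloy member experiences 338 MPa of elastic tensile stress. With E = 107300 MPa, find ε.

E = 107300 MPa = 107.3 GPa = 107300 MPa.
ε = σ/E = 338 / 107300 = 3.15×10⁻³.

3.15×10⁻³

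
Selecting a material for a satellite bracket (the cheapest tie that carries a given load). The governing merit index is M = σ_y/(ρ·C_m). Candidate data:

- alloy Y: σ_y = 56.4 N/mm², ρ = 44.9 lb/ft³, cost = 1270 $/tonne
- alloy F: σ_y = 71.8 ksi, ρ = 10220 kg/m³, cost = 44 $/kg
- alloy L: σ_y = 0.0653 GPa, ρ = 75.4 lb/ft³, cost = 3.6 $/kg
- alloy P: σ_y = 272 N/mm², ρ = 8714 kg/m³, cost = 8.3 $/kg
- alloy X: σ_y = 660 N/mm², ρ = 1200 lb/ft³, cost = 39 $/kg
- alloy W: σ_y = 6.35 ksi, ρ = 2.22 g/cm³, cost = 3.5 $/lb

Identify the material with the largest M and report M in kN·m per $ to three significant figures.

alloy Y, M = 61.7 kN·m per $

Putting every candidate on a common basis:
  alloy Y: σ_y = 56.40 MPa, ρ = 719.2 kg/m³, cost = 1.270 $/kg
  alloy F: σ_y = 495.0 MPa, ρ = 10220 kg/m³, cost = 44.00 $/kg
  alloy L: σ_y = 65.30 MPa, ρ = 1208 kg/m³, cost = 3.600 $/kg
  alloy P: σ_y = 272.0 MPa, ρ = 8714 kg/m³, cost = 8.300 $/kg
  alloy X: σ_y = 660.0 MPa, ρ = 19220 kg/m³, cost = 39.00 $/kg
  alloy W: σ_y = 43.78 MPa, ρ = 2220 kg/m³, cost = 7.716 $/kg
  alloy Y: M = 61.7 kN·m per $
  alloy L: M = 15.0 kN·m per $
  alloy P: M = 3.76 kN·m per $
  alloy W: M = 2.56 kN·m per $
  alloy F: M = 1.10 kN·m per $
  alloy X: M = 0.880 kN·m per $
Alloy Y has the largest M.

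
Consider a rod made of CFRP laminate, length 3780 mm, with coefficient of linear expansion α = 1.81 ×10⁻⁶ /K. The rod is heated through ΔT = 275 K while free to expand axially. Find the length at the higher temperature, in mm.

3781.9 mm

ΔL = α·L₀·ΔT = 1.81×10⁻⁶ × 3780 mm × 275.0 K = 1.88 mm.
L = L₀ + ΔL = 3780 + 1.88 = 3781.9 mm.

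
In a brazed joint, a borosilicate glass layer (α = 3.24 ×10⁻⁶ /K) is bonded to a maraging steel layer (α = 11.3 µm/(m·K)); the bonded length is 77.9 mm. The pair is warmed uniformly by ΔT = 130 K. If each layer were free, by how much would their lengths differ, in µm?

Δα = |3.24 − 11.3|×10⁻⁶/K = 8.06×10⁻⁶/K.
ΔL_mismatch = Δα·L·ΔT = 8.06×10⁻⁶ × 77.9 mm × 130.0 K = 81.6 µm.

81.6 µm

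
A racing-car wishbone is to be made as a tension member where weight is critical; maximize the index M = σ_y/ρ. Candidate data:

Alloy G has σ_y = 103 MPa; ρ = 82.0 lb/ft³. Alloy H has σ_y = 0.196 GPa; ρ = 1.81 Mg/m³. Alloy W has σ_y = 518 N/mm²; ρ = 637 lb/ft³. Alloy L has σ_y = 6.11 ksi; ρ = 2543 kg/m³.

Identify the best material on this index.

Convert each candidate to consistent units, then evaluate M:
  alloy G: σ_y = 103.0 MPa, ρ = 1314 kg/m³
  alloy H: σ_y = 196.0 MPa, ρ = 1810 kg/m³
  alloy W: σ_y = 518.0 MPa, ρ = 10200 kg/m³
  alloy L: σ_y = 42.13 MPa, ρ = 2543 kg/m³
  alloy H: M = 108 kN·m/kg
  alloy G: M = 78.4 kN·m/kg
  alloy W: M = 50.8 kN·m/kg
  alloy L: M = 16.6 kN·m/kg
Alloy H ranks first.

alloy H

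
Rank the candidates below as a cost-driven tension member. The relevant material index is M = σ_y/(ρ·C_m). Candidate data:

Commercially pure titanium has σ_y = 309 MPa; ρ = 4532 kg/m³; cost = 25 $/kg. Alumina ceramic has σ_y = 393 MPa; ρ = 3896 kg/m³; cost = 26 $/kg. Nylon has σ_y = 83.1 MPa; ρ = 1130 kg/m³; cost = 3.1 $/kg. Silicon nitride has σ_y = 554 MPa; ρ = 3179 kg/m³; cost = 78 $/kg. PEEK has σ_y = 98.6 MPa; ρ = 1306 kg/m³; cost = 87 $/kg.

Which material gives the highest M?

Per-candidate index values:
  nylon: M = 23.7 kN·m per $
  alumina ceramic: M = 3.88 kN·m per $
  commercially pure titanium: M = 2.73 kN·m per $
  silicon nitride: M = 2.23 kN·m per $
  PEEK: M = 0.868 kN·m per $
The maximum is for nylon.

nylon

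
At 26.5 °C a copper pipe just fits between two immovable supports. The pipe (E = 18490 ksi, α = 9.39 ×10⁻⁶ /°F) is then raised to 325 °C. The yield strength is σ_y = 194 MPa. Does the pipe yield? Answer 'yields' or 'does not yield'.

yields

E = 18490 ksi = 127.5 GPa.
α = 9.39×10⁻⁶/°F × 9/5 = 16.9×10⁻⁶/K.
ΔT = 298.5 K. Constrained thermal stress σ = E·α·ΔT = 127.5×10³ MPa × 16.9×10⁻⁶ × 298.5 = 643 MPa (compressive).
Compare to σ_y = 194 MPa: σ ≥ σ_y, so it yields.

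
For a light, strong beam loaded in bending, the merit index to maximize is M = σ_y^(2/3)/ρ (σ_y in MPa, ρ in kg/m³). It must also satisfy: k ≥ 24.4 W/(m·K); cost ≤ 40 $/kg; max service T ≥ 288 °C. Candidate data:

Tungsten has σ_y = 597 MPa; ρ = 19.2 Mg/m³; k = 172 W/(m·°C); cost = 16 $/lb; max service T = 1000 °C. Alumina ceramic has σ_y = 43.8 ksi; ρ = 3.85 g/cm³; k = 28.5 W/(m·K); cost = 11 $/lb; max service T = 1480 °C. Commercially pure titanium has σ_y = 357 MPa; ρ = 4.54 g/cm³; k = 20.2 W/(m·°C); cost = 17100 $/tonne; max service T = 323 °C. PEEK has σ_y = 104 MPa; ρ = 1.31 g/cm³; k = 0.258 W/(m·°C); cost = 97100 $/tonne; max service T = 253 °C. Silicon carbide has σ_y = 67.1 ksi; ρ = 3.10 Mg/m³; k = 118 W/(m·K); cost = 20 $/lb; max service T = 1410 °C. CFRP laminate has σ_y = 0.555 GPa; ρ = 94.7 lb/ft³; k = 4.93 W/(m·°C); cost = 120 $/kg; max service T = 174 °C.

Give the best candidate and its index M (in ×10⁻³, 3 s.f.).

alumina ceramic, M = 11.7×10⁻³

Screen on constraints: k ≥ 24.4 W/(m·K); cost ≤ 40 $/kg; max service T ≥ 288 °C. Survivors: tungsten, alumina ceramic.
After converting to SI:
  tungsten: σ_y = 597.0 MPa, ρ = 19200 kg/m³
  alumina ceramic: σ_y = 302.0 MPa, ρ = 3850 kg/m³
  alumina ceramic: M = 11.7×10⁻³
  tungsten: M = 3.69×10⁻³
Alumina ceramic ranks first.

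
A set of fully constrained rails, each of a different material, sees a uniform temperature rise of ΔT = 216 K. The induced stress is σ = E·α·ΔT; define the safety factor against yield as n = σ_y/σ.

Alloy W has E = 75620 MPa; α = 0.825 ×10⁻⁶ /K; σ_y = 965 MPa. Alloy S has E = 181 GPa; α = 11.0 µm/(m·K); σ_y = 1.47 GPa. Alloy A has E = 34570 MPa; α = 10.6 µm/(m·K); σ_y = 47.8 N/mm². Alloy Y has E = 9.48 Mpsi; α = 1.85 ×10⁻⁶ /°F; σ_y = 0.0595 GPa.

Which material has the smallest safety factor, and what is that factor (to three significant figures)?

Per material, after unit conversion:
  alloy W: E = 75.62, α = 0.825, σ_y = 965.0 → σ = 13.5 MPa, n = 71.6
  alloy S: E = 181.0, α = 11.0, σ_y = 1470 → σ = 430 MPa, n = 3.42
  alloy A: E = 34.57, α = 10.6, σ_y = 47.80 → σ = 79.2 MPa, n = 0.604
  alloy Y: E = 65.36, α = 3.33, σ_y = 59.50 → σ = 47.0 MPa, n = 1.27
The minimum is alloy A at n = 0.604.

alloy A, n = 0.604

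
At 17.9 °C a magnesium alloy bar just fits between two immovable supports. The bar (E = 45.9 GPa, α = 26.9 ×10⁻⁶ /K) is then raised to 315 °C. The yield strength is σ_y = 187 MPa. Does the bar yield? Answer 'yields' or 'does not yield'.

ΔT = 297.1 K. Constrained thermal stress σ = E·α·ΔT = 45.90×10³ MPa × 26.9×10⁻⁶ × 297.1 = 367 MPa (compressive).
Compare to σ_y = 187 MPa: σ ≥ σ_y, so it yields.

yields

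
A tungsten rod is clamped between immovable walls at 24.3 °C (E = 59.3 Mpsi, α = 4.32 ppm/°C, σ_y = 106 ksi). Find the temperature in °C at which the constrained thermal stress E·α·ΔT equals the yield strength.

E = 59.3 Mpsi = 408.9 GPa.
σ_y = 106 ksi = 730.8 MPa.
E·α·ΔT = 730.8 MPa ⇒ ΔT = 730.8 / (408.9×10³ × 4.32×10⁻⁶) = 413.8 K.
T = 24.3 + 413.8 = 438.1 °C.

438 °C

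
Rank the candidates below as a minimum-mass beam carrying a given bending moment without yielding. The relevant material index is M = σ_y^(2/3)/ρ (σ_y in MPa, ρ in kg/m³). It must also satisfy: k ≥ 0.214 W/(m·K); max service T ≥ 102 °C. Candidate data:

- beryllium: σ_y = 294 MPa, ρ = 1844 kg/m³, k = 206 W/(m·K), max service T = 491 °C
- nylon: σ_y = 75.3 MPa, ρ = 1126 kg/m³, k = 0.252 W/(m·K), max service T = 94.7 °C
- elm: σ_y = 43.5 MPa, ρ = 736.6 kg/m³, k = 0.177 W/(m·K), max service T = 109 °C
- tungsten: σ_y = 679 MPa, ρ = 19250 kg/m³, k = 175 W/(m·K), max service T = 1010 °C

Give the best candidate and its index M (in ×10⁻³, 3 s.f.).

Screen on constraints: k ≥ 0.214 W/(m·K); max service T ≥ 102 °C. Survivors: beryllium, tungsten.
Per-candidate index values:
  beryllium: M = 24.0×10⁻³
  tungsten: M = 4.01×10⁻³
Beryllium ranks first.

beryllium, M = 24.0×10⁻³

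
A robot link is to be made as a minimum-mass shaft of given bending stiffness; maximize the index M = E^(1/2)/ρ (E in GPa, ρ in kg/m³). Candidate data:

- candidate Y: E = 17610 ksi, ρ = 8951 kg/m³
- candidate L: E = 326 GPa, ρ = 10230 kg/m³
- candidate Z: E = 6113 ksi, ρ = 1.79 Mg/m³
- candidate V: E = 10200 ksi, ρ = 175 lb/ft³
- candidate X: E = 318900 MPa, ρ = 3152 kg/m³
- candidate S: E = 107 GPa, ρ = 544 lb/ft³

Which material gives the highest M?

candidate X

Normalizing units and computing the index:
  candidate Y: E = 121.4 GPa, ρ = 8951 kg/m³
  candidate L: E = 326.0 GPa, ρ = 10230 kg/m³
  candidate Z: E = 42.15 GPa, ρ = 1790 kg/m³
  candidate V: E = 70.33 GPa, ρ = 2803 kg/m³
  candidate X: E = 318.9 GPa, ρ = 3152 kg/m³
  candidate S: E = 107.0 GPa, ρ = 8714 kg/m³
  candidate X: M = 5.67×10⁻³
  candidate Z: M = 3.63×10⁻³
  candidate V: M = 2.99×10⁻³
  candidate L: M = 1.76×10⁻³
  candidate Y: M = 1.23×10⁻³
  candidate S: M = 1.19×10⁻³
Candidate X ranks first.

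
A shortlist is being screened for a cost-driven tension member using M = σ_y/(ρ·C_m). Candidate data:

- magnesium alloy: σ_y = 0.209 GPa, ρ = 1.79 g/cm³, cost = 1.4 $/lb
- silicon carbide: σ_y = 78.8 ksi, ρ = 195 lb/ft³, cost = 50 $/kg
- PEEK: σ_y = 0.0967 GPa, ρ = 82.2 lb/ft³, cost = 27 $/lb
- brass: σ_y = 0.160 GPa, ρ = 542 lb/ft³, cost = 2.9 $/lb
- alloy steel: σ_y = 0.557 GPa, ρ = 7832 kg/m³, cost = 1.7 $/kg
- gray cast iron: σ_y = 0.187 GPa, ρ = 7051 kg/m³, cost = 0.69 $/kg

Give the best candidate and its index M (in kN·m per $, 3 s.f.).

alloy steel, M = 41.8 kN·m per $

Putting every candidate on a common basis:
  magnesium alloy: σ_y = 209.0 MPa, ρ = 1790 kg/m³, cost = 3.086 $/kg
  silicon carbide: σ_y = 543.3 MPa, ρ = 3124 kg/m³, cost = 50.00 $/kg
  PEEK: σ_y = 96.70 MPa, ρ = 1317 kg/m³, cost = 59.52 $/kg
  brass: σ_y = 160.0 MPa, ρ = 8682 kg/m³, cost = 6.393 $/kg
  alloy steel: σ_y = 557.0 MPa, ρ = 7832 kg/m³, cost = 1.700 $/kg
  gray cast iron: σ_y = 187.0 MPa, ρ = 7051 kg/m³, cost = 0.6900 $/kg
  alloy steel: M = 41.8 kN·m per $
  gray cast iron: M = 38.4 kN·m per $
  magnesium alloy: M = 37.8 kN·m per $
  silicon carbide: M = 3.48 kN·m per $
  brass: M = 2.88 kN·m per $
  PEEK: M = 1.23 kN·m per $
Highest index: alloy steel.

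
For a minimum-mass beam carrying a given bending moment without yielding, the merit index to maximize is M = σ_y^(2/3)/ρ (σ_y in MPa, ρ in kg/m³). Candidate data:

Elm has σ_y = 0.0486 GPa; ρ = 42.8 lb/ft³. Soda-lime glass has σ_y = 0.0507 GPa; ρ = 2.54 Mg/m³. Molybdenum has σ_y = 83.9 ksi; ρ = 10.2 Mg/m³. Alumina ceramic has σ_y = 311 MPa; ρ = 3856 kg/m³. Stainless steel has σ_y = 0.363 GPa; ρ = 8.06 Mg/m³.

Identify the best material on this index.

elm

In SI units:
  elm: σ_y = 48.60 MPa, ρ = 685.6 kg/m³
  soda-lime glass: σ_y = 50.70 MPa, ρ = 2540 kg/m³
  molybdenum: σ_y = 578.5 MPa, ρ = 10200 kg/m³
  alumina ceramic: σ_y = 311.0 MPa, ρ = 3856 kg/m³
  stainless steel: σ_y = 363.0 MPa, ρ = 8060 kg/m³
  elm: M = 19.4×10⁻³
  alumina ceramic: M = 11.9×10⁻³
  molybdenum: M = 6.81×10⁻³
  stainless steel: M = 6.31×10⁻³
  soda-lime glass: M = 5.39×10⁻³
The maximum is for elm.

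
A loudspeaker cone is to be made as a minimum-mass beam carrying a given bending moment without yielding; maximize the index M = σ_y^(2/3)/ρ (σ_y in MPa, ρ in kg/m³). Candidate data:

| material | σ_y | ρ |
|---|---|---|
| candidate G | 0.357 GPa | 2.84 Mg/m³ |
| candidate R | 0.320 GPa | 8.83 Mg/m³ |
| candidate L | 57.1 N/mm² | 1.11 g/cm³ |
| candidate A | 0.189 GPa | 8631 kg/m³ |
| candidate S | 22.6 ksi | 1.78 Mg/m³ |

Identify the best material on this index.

Normalizing units and computing the index:
  candidate G: σ_y = 357.0 MPa, ρ = 2840 kg/m³
  candidate R: σ_y = 320.0 MPa, ρ = 8830 kg/m³
  candidate L: σ_y = 57.10 MPa, ρ = 1110 kg/m³
  candidate A: σ_y = 189.0 MPa, ρ = 8631 kg/m³
  candidate S: σ_y = 155.8 MPa, ρ = 1780 kg/m³
  candidate G: M = 17.7×10⁻³
  candidate S: M = 16.3×10⁻³
  candidate L: M = 13.4×10⁻³
  candidate R: M = 5.30×10⁻³
  candidate A: M = 3.82×10⁻³
The maximum is for candidate G.

candidate G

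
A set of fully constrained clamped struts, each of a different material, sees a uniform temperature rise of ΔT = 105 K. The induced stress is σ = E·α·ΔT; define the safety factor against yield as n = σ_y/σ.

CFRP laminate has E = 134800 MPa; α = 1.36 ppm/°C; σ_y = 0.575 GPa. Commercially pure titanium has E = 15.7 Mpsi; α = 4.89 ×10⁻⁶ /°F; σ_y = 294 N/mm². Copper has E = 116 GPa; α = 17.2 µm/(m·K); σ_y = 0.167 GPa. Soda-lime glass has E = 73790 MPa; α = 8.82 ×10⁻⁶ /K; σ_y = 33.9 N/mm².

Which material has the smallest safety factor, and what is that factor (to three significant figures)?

Per material, after unit conversion:
  CFRP laminate: E = 134.8, α = 1.36, σ_y = 575.0 → σ = 19.2 MPa, n = 29.9
  commercially pure titanium: E = 108.2, α = 8.80, σ_y = 294.0 → σ = 100 MPa, n = 2.94
  copper: E = 116.0, α = 17.2, σ_y = 167.0 → σ = 209 MPa, n = 0.797
  soda-lime glass: E = 73.79, α = 8.82, σ_y = 33.90 → σ = 68.3 MPa, n = 0.496
Smallest n: soda-lime glass with n = 0.496.

soda-lime glass, n = 0.496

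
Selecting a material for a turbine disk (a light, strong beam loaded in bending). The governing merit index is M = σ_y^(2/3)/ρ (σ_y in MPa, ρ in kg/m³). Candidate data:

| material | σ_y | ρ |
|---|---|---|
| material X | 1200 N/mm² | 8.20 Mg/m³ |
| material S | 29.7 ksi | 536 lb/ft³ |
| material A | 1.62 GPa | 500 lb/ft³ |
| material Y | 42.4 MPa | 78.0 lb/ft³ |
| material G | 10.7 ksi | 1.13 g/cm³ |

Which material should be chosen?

In SI units:
  material X: σ_y = 1200 MPa, ρ = 8200 kg/m³
  material S: σ_y = 204.8 MPa, ρ = 8586 kg/m³
  material A: σ_y = 1620 MPa, ρ = 8009 kg/m³
  material Y: σ_y = 42.40 MPa, ρ = 1249 kg/m³
  material G: σ_y = 73.77 MPa, ρ = 1130 kg/m³
  material A: M = 17.2×10⁻³
  material G: M = 15.6×10⁻³
  material X: M = 13.8×10⁻³
  material Y: M = 9.73×10⁻³
  material S: M = 4.05×10⁻³
Material A has the largest M.

material A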